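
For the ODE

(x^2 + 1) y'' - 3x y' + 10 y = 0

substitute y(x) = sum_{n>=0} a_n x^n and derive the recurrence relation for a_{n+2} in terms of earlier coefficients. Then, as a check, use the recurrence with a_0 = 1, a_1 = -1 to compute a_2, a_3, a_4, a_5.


Substitute y = sum_n a_n x^n.
(1 + 1 x^2) y'' contributes (n+2)(n+1) a_{n+2} + n(n-1) a_n at x^n.
-3 x y'(x) contributes -3 n a_n at x^n.
10 y(x) contributes 10 a_n at x^n.
Matching x^n: (n+2)(n+1) a_{n+2} + (n(n-1) - 3 n + 10) a_n = 0.
Thus a_{n+2} = (-n(n-1) + 3 n - 10) / ((n+1)(n+2)) * a_n.

Check with a_0 = 1, a_1 = -1 (apply the recurrence for n = 0, 1, 2, 3): a_0 = 1, a_1 = -1, a_2 = -5, a_3 = 7/6, a_4 = 5/2, a_5 = -49/120.

a_(n+2) = (-n(n-1) + 3 n - 10) / ((n+1)(n+2)) * a_n; check: a_0 = 1, a_1 = -1, a_2 = -5, a_3 = 7/6, a_4 = 5/2, a_5 = -49/120


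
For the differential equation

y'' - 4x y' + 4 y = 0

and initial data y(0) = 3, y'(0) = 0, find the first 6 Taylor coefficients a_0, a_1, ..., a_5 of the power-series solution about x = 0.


Ansatz: y(x) = sum_{n>=0} a_n x^n, so y'(x) = sum_{n>=1} n a_n x^(n-1) and y''(x) = sum_{n>=2} n(n-1) a_n x^(n-2).
Substitute into P(x) y'' + Q(x) y' + R(x) y = 0 with P(x) = 1, Q(x) = -4x, R(x) = 4, and match powers of x.
Initial conditions: a_0 = 3, a_1 = 0.
Setting the coefficient of each power of x to zero and solving order by order (substituting the coefficients already found):
  x^0: 2 a_2 + 4 a_0 = 0  ->  2 a_2 = -4 a_0 = -12  ->  a_2 = -6
  x^1: 6 a_3 = 0  ->  a_3 = 0
  x^2: 12 a_4 - 4 a_2 = 0  ->  12 a_4 = 4 a_2 = -24  ->  a_4 = -2
  x^3: 20 a_5 - 8 a_3 = 0  ->  20 a_5 = 8 a_3 = 0  ->  a_5 = 0
Truncated series: y(x) = 3 - 6 x^2 - 2 x^4 + O(x^6).

a_0 = 3; a_1 = 0; a_2 = -6; a_3 = 0; a_4 = -2; a_5 = 0


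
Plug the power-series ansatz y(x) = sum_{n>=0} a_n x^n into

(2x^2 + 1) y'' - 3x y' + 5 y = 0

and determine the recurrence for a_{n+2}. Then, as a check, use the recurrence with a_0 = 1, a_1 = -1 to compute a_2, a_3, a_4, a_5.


Substitute y = sum_n a_n x^n.
(1 + 2 x^2) y'' contributes (n+2)(n+1) a_{n+2} + 2 n(n-1) a_n at x^n.
-3 x y'(x) contributes -3 n a_n at x^n.
5 y(x) contributes 5 a_n at x^n.
Matching x^n: (n+2)(n+1) a_{n+2} + (2 n(n-1) - 3 n + 5) a_n = 0.
Thus a_{n+2} = (-2 n(n-1) + 3 n - 5) / ((n+1)(n+2)) * a_n.

Check with a_0 = 1, a_1 = -1 (apply the recurrence for n = 0, 1, 2, 3): a_0 = 1, a_1 = -1, a_2 = -5/2, a_3 = 1/3, a_4 = 5/8, a_5 = -2/15.

a_(n+2) = (-2 n(n-1) + 3 n - 5) / ((n+1)(n+2)) * a_n; check: a_0 = 1, a_1 = -1, a_2 = -5/2, a_3 = 1/3, a_4 = 5/8, a_5 = -2/15


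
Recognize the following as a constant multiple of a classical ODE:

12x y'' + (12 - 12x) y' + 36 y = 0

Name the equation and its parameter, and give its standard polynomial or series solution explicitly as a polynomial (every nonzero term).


All three coefficients share the factor 12; dividing through by 12 gives  x y'' + (1 - x) y' + 3 y = 0.
This matches the Laguerre equation x y'' + (1 - x) y' + n y = 0 with n = 3; the polynomial solution is L_3(x).
With y = sum_k a_k x^k, matching x^k gives (k+1)k a_{k+1} + (k+1) a_{k+1} - k a_k + n a_k = 0, i.e. (k+1)^2 a_{k+1} = (k - n) a_k = (k - 3) a_k. The right side vanishes at k = 3, so the series terminates at degree 3.
Standard normalization L_n(0) = 1 gives a_0 = 1. Work upward with a_{k+1} = (k - 3) a_k / (k+1)^2:
  a_1 = (0 - 3)(1) / 1^2 = -3/1 = -3
  a_2 = (1 - 3)(-3) / 2^2 = 6/4 = 3/2
  a_3 = (2 - 3)(3/2) / 3^2 = (-3/2)/9 = -1/6
Hence L_3(x) = -x^3/6 + 3 x^2/2 - 3 x + 1.

L_3(x); series = -x^3/6 + 3 x^2/2 - 3 x + 1


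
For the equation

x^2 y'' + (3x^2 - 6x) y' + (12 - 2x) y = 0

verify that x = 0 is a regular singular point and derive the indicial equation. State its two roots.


Divide by x^2 to reach normal form y'' + P_1(x) y' + P_2(x) y = 0 with P_1(x) = 3 - 6/x and P_2(x) = -2/x + 12/x^2.
x = 0 is a singular point because the y'-coefficient 3 - 6/x has a pole at x = 0 and the y-coefficient -2/x + 12/x^2 has a pole at x = 0.
It is a regular singular point because x P_1(x) = p(x) = 3x - 6 and x^2 P_2(x) = q(x) = 12 - 2x are polynomials, hence analytic at x = 0.
p(0) = -6,  q(0) = 12.
Indicial equation: r(r-1) + p(0) r + q(0) = 0, i.e. r^2 + (p(0) - 1) r + q(0) = 0, i.e. r^2 - 7 r + 12 = 0.
Discriminant: (-7)^2 - 4(12) = 1, so r = (7 ± 1)/2.
Solving: r_1 = 4, r_2 = 3.

indicial: r^2 - 7 r + 12 = 0; roots r_1 = 4, r_2 = 3


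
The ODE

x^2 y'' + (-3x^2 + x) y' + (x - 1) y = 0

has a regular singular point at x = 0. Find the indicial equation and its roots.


Divide by x^2 to reach normal form y'' + P_1(x) y' + P_2(x) y = 0 with P_1(x) = -3 + 1/x and P_2(x) = 1/x - 1/x^2.
x = 0 is a singular point because the y'-coefficient -3 + 1/x has a pole at x = 0 and the y-coefficient 1/x - 1/x^2 has a pole at x = 0.
It is a regular singular point because x P_1(x) = p(x) = 1 - 3x and x^2 P_2(x) = q(x) = x - 1 are polynomials, hence analytic at x = 0.
p(0) = 1,  q(0) = -1.
Indicial equation: r(r-1) + p(0) r + q(0) = 0, i.e. r^2 + (p(0) - 1) r + q(0) = 0, i.e. r^2 - 1 = 0.
Discriminant: (0)^2 - 4(-1) = 4, so r = (0 ± 2)/2.
Solving: r_1 = 1, r_2 = -1.

indicial: r^2 - 1 = 0; roots r_1 = 1, r_2 = -1


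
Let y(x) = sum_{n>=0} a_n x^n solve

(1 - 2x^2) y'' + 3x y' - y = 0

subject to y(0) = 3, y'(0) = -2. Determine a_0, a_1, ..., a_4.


Ansatz: y(x) = sum_{n>=0} a_n x^n, so y'(x) = sum_{n>=1} n a_n x^(n-1) and y''(x) = sum_{n>=2} n(n-1) a_n x^(n-2).
Substitute into P(x) y'' + Q(x) y' + R(x) y = 0 with P(x) = 1 - 2x^2, Q(x) = 3x, R(x) = -1, and match powers of x.
Initial conditions: a_0 = 3, a_1 = -2.
Setting the coefficient of each power of x to zero and solving order by order (substituting the coefficients already found):
  x^0: 2 a_2 - a_0 = 0  ->  2 a_2 = a_0 = 3  ->  a_2 = 3/2
  x^1: 6 a_3 + 2 a_1 = 0  ->  6 a_3 = -2 a_1 = 4  ->  a_3 = 2/3
  x^2: 12 a_4 + a_2 = 0  ->  12 a_4 = -a_2 = -3/2  ->  a_4 = -1/8
Truncated series: y(x) = 3 - 2 x + (3/2) x^2 + (2/3) x^3 - (1/8) x^4 + O(x^5).

a_0 = 3; a_1 = -2; a_2 = 3/2; a_3 = 2/3; a_4 = -1/8


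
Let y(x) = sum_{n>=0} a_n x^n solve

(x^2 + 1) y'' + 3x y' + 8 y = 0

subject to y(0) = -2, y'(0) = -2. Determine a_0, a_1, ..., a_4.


Ansatz: y(x) = sum_{n>=0} a_n x^n, so y'(x) = sum_{n>=1} n a_n x^(n-1) and y''(x) = sum_{n>=2} n(n-1) a_n x^(n-2).
Substitute into P(x) y'' + Q(x) y' + R(x) y = 0 with P(x) = x^2 + 1, Q(x) = 3x, R(x) = 8, and match powers of x.
Initial conditions: a_0 = -2, a_1 = -2.
Setting the coefficient of each power of x to zero and solving order by order (substituting the coefficients already found):
  x^0: 2 a_2 + 8 a_0 = 0  ->  2 a_2 = -8 a_0 = 16  ->  a_2 = 8
  x^1: 6 a_3 + 11 a_1 = 0  ->  6 a_3 = -11 a_1 = 22  ->  a_3 = 11/3
  x^2: 12 a_4 + 16 a_2 = 0  ->  12 a_4 = -16 a_2 = -128  ->  a_4 = -32/3
Truncated series: y(x) = -2 - 2 x + 8 x^2 + (11/3) x^3 - (32/3) x^4 + O(x^5).

a_0 = -2; a_1 = -2; a_2 = 8; a_3 = 11/3; a_4 = -32/3


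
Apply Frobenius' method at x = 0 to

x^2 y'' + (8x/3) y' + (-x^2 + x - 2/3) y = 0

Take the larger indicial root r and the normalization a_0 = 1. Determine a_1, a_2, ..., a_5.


Write in Frobenius form y'' + (p(x)/x) y' + (q(x)/x^2) y = 0:
  p(x) = 8/3,  q(x) = -x^2 + x - 2/3.
Indicial equation: r(r-1) + (8/3) r + (-2/3) = 0 -> roots r_1 = 1/3, r_2 = -2.
Take r = r_1 = 1/3. Let y(x) = x^r sum_{n>=0} a_n x^n with a_0 = 1.
Substitute y = x^r sum a_n x^n and match x^{r+n}. The recurrence is
  D(n) a_n + 1 a_{n-1} - 1 a_{n-2} = 0,  where D(n) = (r+n)(r+n-1) + (8/3)(r+n) + (-2/3).
  a_n = [-1 a_{n-1} + 1 a_{n-2}] / D(n).
Since the indicial polynomial factors as (r - r_1)(r - r_2), D(n) = (r_1 + n - r_1)(r_1 + n - r_2) = n(n + 7/3).
Evaluating step by step (a_0 = 1):
  n = 1: D(1) = 1(1 + 7/3) = 10/3; numerator = -1(1) = -1; a_1 = (-1)/(10/3) = -3/10
  n = 2: D(2) = 2(2 + 7/3) = 26/3; numerator = -1(-3/10) + 1(1) = 13/10; a_2 = (13/10)/(26/3) = 3/20
  n = 3: D(3) = 3(3 + 7/3) = 16; numerator = -1(3/20) + 1(-3/10) = -9/20; a_3 = (-9/20)/(16) = -9/320
  n = 4: D(4) = 4(4 + 7/3) = 76/3; numerator = -1(-9/320) + 1(3/20) = 57/320; a_4 = (57/320)/(76/3) = 9/1280
  n = 5: D(5) = 5(5 + 7/3) = 110/3; numerator = -1(9/1280) + 1(-9/320) = -9/256; a_5 = (-9/256)/(110/3) = -27/28160

r = 1/3; a_0 = 1; a_1 = -3/10; a_2 = 3/20; a_3 = -9/320; a_4 = 9/1280; a_5 = -27/28160


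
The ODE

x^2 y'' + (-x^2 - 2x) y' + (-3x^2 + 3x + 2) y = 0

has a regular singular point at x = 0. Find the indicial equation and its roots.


Divide by x^2 to reach normal form y'' + P_1(x) y' + P_2(x) y = 0 with P_1(x) = -1 - 2/x and P_2(x) = -3 + 3/x + 2/x^2.
x = 0 is a singular point because the y'-coefficient -1 - 2/x has a pole at x = 0 and the y-coefficient -3 + 3/x + 2/x^2 has a pole at x = 0.
It is a regular singular point because x P_1(x) = p(x) = -x - 2 and x^2 P_2(x) = q(x) = -3x^2 + 3x + 2 are polynomials, hence analytic at x = 0.
p(0) = -2,  q(0) = 2.
Indicial equation: r(r-1) + p(0) r + q(0) = 0, i.e. r^2 + (p(0) - 1) r + q(0) = 0, i.e. r^2 - 3 r + 2 = 0.
Discriminant: (-3)^2 - 4(2) = 1, so r = (3 ± 1)/2.
Solving: r_1 = 2, r_2 = 1.

indicial: r^2 - 3 r + 2 = 0; roots r_1 = 2, r_2 = 1


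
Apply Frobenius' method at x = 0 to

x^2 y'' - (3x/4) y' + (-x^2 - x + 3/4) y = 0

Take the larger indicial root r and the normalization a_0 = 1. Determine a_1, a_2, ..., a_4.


Write in Frobenius form y'' + (p(x)/x) y' + (q(x)/x^2) y = 0:
  p(x) = -3/4,  q(x) = -x^2 - x + 3/4.
Indicial equation: r(r-1) + (-3/4) r + (3/4) = 0 -> roots r_1 = 1, r_2 = 3/4.
Take r = r_1 = 1. Let y(x) = x^r sum_{n>=0} a_n x^n with a_0 = 1.
Substitute y = x^r sum a_n x^n and match x^{r+n}. The recurrence is
  D(n) a_n - 1 a_{n-1} - 1 a_{n-2} = 0,  where D(n) = (r+n)(r+n-1) + (-3/4)(r+n) + (3/4).
  a_n = [1 a_{n-1} + 1 a_{n-2}] / D(n).
Since the indicial polynomial factors as (r - r_1)(r - r_2), D(n) = (r_1 + n - r_1)(r_1 + n - r_2) = n(n + 1/4).
Evaluating step by step (a_0 = 1):
  n = 1: D(1) = 1(1 + 1/4) = 5/4; numerator = 1(1) = 1; a_1 = (1)/(5/4) = 4/5
  n = 2: D(2) = 2(2 + 1/4) = 9/2; numerator = 1(4/5) + 1(1) = 9/5; a_2 = (9/5)/(9/2) = 2/5
  n = 3: D(3) = 3(3 + 1/4) = 39/4; numerator = 1(2/5) + 1(4/5) = 6/5; a_3 = (6/5)/(39/4) = 8/65
  n = 4: D(4) = 4(4 + 1/4) = 17; numerator = 1(8/65) + 1(2/5) = 34/65; a_4 = (34/65)/(17) = 2/65

r = 1; a_0 = 1; a_1 = 4/5; a_2 = 2/5; a_3 = 8/65; a_4 = 2/65


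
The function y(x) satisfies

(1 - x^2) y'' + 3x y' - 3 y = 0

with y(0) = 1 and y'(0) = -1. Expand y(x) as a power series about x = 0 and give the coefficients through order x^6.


Ansatz: y(x) = sum_{n>=0} a_n x^n, so y'(x) = sum_{n>=1} n a_n x^(n-1) and y''(x) = sum_{n>=2} n(n-1) a_n x^(n-2).
Substitute into P(x) y'' + Q(x) y' + R(x) y = 0 with P(x) = 1 - x^2, Q(x) = 3x, R(x) = -3, and match powers of x.
Initial conditions: a_0 = 1, a_1 = -1.
Setting the coefficient of each power of x to zero and solving order by order (substituting the coefficients already found):
  x^0: 2 a_2 - 3 a_0 = 0  ->  2 a_2 = 3 a_0 = 3  ->  a_2 = 3/2
  x^1: 6 a_3 = 0  ->  a_3 = 0
  x^2: 12 a_4 + a_2 = 0  ->  12 a_4 = -a_2 = -3/2  ->  a_4 = -1/8
  x^3: 20 a_5 = 0  ->  a_5 = 0
  x^4: 30 a_6 - 3 a_4 = 0  ->  30 a_6 = 3 a_4 = -3/8  ->  a_6 = -1/80
Truncated series: y(x) = 1 - x + (3/2) x^2 - (1/8) x^4 - (1/80) x^6 + O(x^7).

a_0 = 1; a_1 = -1; a_2 = 3/2; a_3 = 0; a_4 = -1/8; a_5 = 0; a_6 = -1/80


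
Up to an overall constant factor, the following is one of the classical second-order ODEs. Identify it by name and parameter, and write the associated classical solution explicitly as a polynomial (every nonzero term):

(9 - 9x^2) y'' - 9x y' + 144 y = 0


All three coefficients share the factor 9; dividing through by 9 gives  (1 - x^2) y'' - x y' + 16 y = 0.
This matches the Chebyshev equation (1 - x^2) y'' - x y' + n^2 y = 0 (note the -x y' term, not -2x y') with n^2 = 16, so n = 4; the polynomial solution is T_4(x).
With y = sum_k a_k x^k, matching x^k gives (k+2)(k+1) a_{k+2} = (k^2 - n^2) a_k = (k - 4)(k + 4) a_k. The right side vanishes at k = 4, so the series with the parity of 4 terminates at degree 4.
Standard normalization: leading coefficient of T_n is 2^(n-1), so a_4 = 2^3 = 8. Work downward with a_k = (k+1)(k+2) a_{k+2} / ((k - 4)(k + 4)):
  a_2 = (3)(4)(8) / ((2 - 4)(2 + 4)) = 96/(-12) = -8
  a_0 = (1)(2)(-8) / ((0 - 4)(0 + 4)) = -16/(-16) = 1
Hence T_4(x) = 8 x^4 - 8 x^2 + 1.

T_4(x); series = 8 x^4 - 8 x^2 + 1


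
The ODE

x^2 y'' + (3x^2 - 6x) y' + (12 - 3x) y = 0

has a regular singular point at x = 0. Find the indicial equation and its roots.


Divide by x^2 to reach normal form y'' + P_1(x) y' + P_2(x) y = 0 with P_1(x) = 3 - 6/x and P_2(x) = -3/x + 12/x^2.
x = 0 is a singular point because the y'-coefficient 3 - 6/x has a pole at x = 0 and the y-coefficient -3/x + 12/x^2 has a pole at x = 0.
It is a regular singular point because x P_1(x) = p(x) = 3x - 6 and x^2 P_2(x) = q(x) = 12 - 3x are polynomials, hence analytic at x = 0.
p(0) = -6,  q(0) = 12.
Indicial equation: r(r-1) + p(0) r + q(0) = 0, i.e. r^2 + (p(0) - 1) r + q(0) = 0, i.e. r^2 - 7 r + 12 = 0.
Discriminant: (-7)^2 - 4(12) = 1, so r = (7 ± 1)/2.
Solving: r_1 = 4, r_2 = 3.

indicial: r^2 - 7 r + 12 = 0; roots r_1 = 4, r_2 = 3


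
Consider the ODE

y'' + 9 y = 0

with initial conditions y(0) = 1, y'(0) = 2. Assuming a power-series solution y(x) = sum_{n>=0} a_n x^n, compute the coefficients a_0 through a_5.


Ansatz: y(x) = sum_{n>=0} a_n x^n, so y'(x) = sum_{n>=1} n a_n x^(n-1) and y''(x) = sum_{n>=2} n(n-1) a_n x^(n-2).
Substitute into P(x) y'' + Q(x) y' + R(x) y = 0 with P(x) = 1, Q(x) = 0, R(x) = 9, and match powers of x.
Initial conditions: a_0 = 1, a_1 = 2.
Setting the coefficient of each power of x to zero and solving order by order (substituting the coefficients already found):
  x^0: 2 a_2 + 9 a_0 = 0  ->  2 a_2 = -9 a_0 = -9  ->  a_2 = -9/2
  x^1: 6 a_3 + 9 a_1 = 0  ->  6 a_3 = -9 a_1 = -18  ->  a_3 = -3
  x^2: 12 a_4 + 9 a_2 = 0  ->  12 a_4 = -9 a_2 = 81/2  ->  a_4 = 27/8
  x^3: 20 a_5 + 9 a_3 = 0  ->  20 a_5 = -9 a_3 = 27  ->  a_5 = 27/20
Truncated series: y(x) = 1 + 2 x - (9/2) x^2 - 3 x^3 + (27/8) x^4 + (27/20) x^5 + O(x^6).

a_0 = 1; a_1 = 2; a_2 = -9/2; a_3 = -3; a_4 = 27/8; a_5 = 27/20


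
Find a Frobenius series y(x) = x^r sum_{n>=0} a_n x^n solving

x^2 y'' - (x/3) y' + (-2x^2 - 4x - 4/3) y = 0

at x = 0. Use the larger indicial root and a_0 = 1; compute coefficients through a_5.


Write in Frobenius form y'' + (p(x)/x) y' + (q(x)/x^2) y = 0:
  p(x) = -1/3,  q(x) = -2x^2 - 4x - 4/3.
Indicial equation: r(r-1) + (-1/3) r + (-4/3) = 0 -> roots r_1 = 2, r_2 = -2/3.
Take r = r_1 = 2. Let y(x) = x^r sum_{n>=0} a_n x^n with a_0 = 1.
Substitute y = x^r sum a_n x^n and match x^{r+n}. The recurrence is
  D(n) a_n - 4 a_{n-1} - 2 a_{n-2} = 0,  where D(n) = (r+n)(r+n-1) + (-1/3)(r+n) + (-4/3).
  a_n = [4 a_{n-1} + 2 a_{n-2}] / D(n).
Since the indicial polynomial factors as (r - r_1)(r - r_2), D(n) = (r_1 + n - r_1)(r_1 + n - r_2) = n(n + 8/3).
Evaluating step by step (a_0 = 1):
  n = 1: D(1) = 1(1 + 8/3) = 11/3; numerator = 4(1) = 4; a_1 = (4)/(11/3) = 12/11
  n = 2: D(2) = 2(2 + 8/3) = 28/3; numerator = 4(12/11) + 2(1) = 70/11; a_2 = (70/11)/(28/3) = 15/22
  n = 3: D(3) = 3(3 + 8/3) = 17; numerator = 4(15/22) + 2(12/11) = 54/11; a_3 = (54/11)/(17) = 54/187
  n = 4: D(4) = 4(4 + 8/3) = 80/3; numerator = 4(54/187) + 2(15/22) = 471/187; a_4 = (471/187)/(80/3) = 1413/14960
  n = 5: D(5) = 5(5 + 8/3) = 115/3; numerator = 4(1413/14960) + 2(54/187) = 3573/3740; a_5 = (3573/3740)/(115/3) = 10719/430100

r = 2; a_0 = 1; a_1 = 12/11; a_2 = 15/22; a_3 = 54/187; a_4 = 1413/14960; a_5 = 10719/430100


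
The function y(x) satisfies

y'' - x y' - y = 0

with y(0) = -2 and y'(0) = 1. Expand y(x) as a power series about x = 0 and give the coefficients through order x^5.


Ansatz: y(x) = sum_{n>=0} a_n x^n, so y'(x) = sum_{n>=1} n a_n x^(n-1) and y''(x) = sum_{n>=2} n(n-1) a_n x^(n-2).
Substitute into P(x) y'' + Q(x) y' + R(x) y = 0 with P(x) = 1, Q(x) = -x, R(x) = -1, and match powers of x.
Initial conditions: a_0 = -2, a_1 = 1.
Setting the coefficient of each power of x to zero and solving order by order (substituting the coefficients already found):
  x^0: 2 a_2 - a_0 = 0  ->  2 a_2 = a_0 = -2  ->  a_2 = -1
  x^1: 6 a_3 - 2 a_1 = 0  ->  6 a_3 = 2 a_1 = 2  ->  a_3 = 1/3
  x^2: 12 a_4 - 3 a_2 = 0  ->  12 a_4 = 3 a_2 = -3  ->  a_4 = -1/4
  x^3: 20 a_5 - 4 a_3 = 0  ->  20 a_5 = 4 a_3 = 4/3  ->  a_5 = 1/15
Truncated series: y(x) = -2 + x - x^2 + (1/3) x^3 - (1/4) x^4 + (1/15) x^5 + O(x^6).

a_0 = -2; a_1 = 1; a_2 = -1; a_3 = 1/3; a_4 = -1/4; a_5 = 1/15


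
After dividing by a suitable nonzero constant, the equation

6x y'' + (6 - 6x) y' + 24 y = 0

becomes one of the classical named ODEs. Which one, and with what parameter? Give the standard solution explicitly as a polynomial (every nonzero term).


All three coefficients share the factor 6; dividing through by 6 gives  x y'' + (1 - x) y' + 4 y = 0.
This matches the Laguerre equation x y'' + (1 - x) y' + n y = 0 with n = 4; the polynomial solution is L_4(x).
With y = sum_k a_k x^k, matching x^k gives (k+1)k a_{k+1} + (k+1) a_{k+1} - k a_k + n a_k = 0, i.e. (k+1)^2 a_{k+1} = (k - n) a_k = (k - 4) a_k. The right side vanishes at k = 4, so the series terminates at degree 4.
Standard normalization L_n(0) = 1 gives a_0 = 1. Work upward with a_{k+1} = (k - 4) a_k / (k+1)^2:
  a_1 = (0 - 4)(1) / 1^2 = -4/1 = -4
  a_2 = (1 - 4)(-4) / 2^2 = 12/4 = 3
  a_3 = (2 - 4)(3) / 3^2 = -6/9 = -2/3
  a_4 = (3 - 4)(-2/3) / 4^2 = (2/3)/16 = 1/24
Hence L_4(x) = x^4/24 - 2 x^3/3 + 3 x^2 - 4 x + 1.

L_4(x); series = x^4/24 - 2 x^3/3 + 3 x^2 - 4 x + 1


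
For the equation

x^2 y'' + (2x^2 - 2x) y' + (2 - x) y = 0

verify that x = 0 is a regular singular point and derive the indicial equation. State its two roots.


Divide by x^2 to reach normal form y'' + P_1(x) y' + P_2(x) y = 0 with P_1(x) = 2 - 2/x and P_2(x) = -1/x + 2/x^2.
x = 0 is a singular point because the y'-coefficient 2 - 2/x has a pole at x = 0 and the y-coefficient -1/x + 2/x^2 has a pole at x = 0.
It is a regular singular point because x P_1(x) = p(x) = 2x - 2 and x^2 P_2(x) = q(x) = 2 - x are polynomials, hence analytic at x = 0.
p(0) = -2,  q(0) = 2.
Indicial equation: r(r-1) + p(0) r + q(0) = 0, i.e. r^2 + (p(0) - 1) r + q(0) = 0, i.e. r^2 - 3 r + 2 = 0.
Discriminant: (-3)^2 - 4(2) = 1, so r = (3 ± 1)/2.
Solving: r_1 = 2, r_2 = 1.

indicial: r^2 - 3 r + 2 = 0; roots r_1 = 2, r_2 = 1


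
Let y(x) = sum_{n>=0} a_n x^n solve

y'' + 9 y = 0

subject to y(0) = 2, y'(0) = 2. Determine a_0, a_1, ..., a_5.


Ansatz: y(x) = sum_{n>=0} a_n x^n, so y'(x) = sum_{n>=1} n a_n x^(n-1) and y''(x) = sum_{n>=2} n(n-1) a_n x^(n-2).
Substitute into P(x) y'' + Q(x) y' + R(x) y = 0 with P(x) = 1, Q(x) = 0, R(x) = 9, and match powers of x.
Initial conditions: a_0 = 2, a_1 = 2.
Setting the coefficient of each power of x to zero and solving order by order (substituting the coefficients already found):
  x^0: 2 a_2 + 9 a_0 = 0  ->  2 a_2 = -9 a_0 = -18  ->  a_2 = -9
  x^1: 6 a_3 + 9 a_1 = 0  ->  6 a_3 = -9 a_1 = -18  ->  a_3 = -3
  x^2: 12 a_4 + 9 a_2 = 0  ->  12 a_4 = -9 a_2 = 81  ->  a_4 = 27/4
  x^3: 20 a_5 + 9 a_3 = 0  ->  20 a_5 = -9 a_3 = 27  ->  a_5 = 27/20
Truncated series: y(x) = 2 + 2 x - 9 x^2 - 3 x^3 + (27/4) x^4 + (27/20) x^5 + O(x^6).

a_0 = 2; a_1 = 2; a_2 = -9; a_3 = -3; a_4 = 27/4; a_5 = 27/20


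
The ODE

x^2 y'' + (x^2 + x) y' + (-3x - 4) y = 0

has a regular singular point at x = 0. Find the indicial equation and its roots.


Divide by x^2 to reach normal form y'' + P_1(x) y' + P_2(x) y = 0 with P_1(x) = 1 + 1/x and P_2(x) = -3/x - 4/x^2.
x = 0 is a singular point because the y'-coefficient 1 + 1/x has a pole at x = 0 and the y-coefficient -3/x - 4/x^2 has a pole at x = 0.
It is a regular singular point because x P_1(x) = p(x) = x + 1 and x^2 P_2(x) = q(x) = -3x - 4 are polynomials, hence analytic at x = 0.
p(0) = 1,  q(0) = -4.
Indicial equation: r(r-1) + p(0) r + q(0) = 0, i.e. r^2 + (p(0) - 1) r + q(0) = 0, i.e. r^2 - 4 = 0.
Discriminant: (0)^2 - 4(-4) = 16, so r = (0 ± 4)/2.
Solving: r_1 = 2, r_2 = -2.

indicial: r^2 - 4 = 0; roots r_1 = 2, r_2 = -2


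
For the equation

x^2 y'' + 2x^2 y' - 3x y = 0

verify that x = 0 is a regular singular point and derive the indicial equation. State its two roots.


Divide by x^2 to reach normal form y'' + P_1(x) y' + P_2(x) y = 0 with P_1(x) = 2 and P_2(x) = -3/x.
x = 0 is a singular point because the y-coefficient -3/x has a pole at x = 0.
It is a regular singular point because x P_1(x) = p(x) = 2x and x^2 P_2(x) = q(x) = -3x are polynomials, hence analytic at x = 0.
p(0) = 0,  q(0) = 0.
Indicial equation: r(r-1) + p(0) r + q(0) = 0, i.e. r^2 + (p(0) - 1) r + q(0) = 0, i.e. r^2 - 1 r = 0.
Discriminant: (-1)^2 - 4(0) = 1, so r = (1 ± 1)/2.
Solving: r_1 = 1, r_2 = 0.

indicial: r^2 - 1 r = 0; roots r_1 = 1, r_2 = 0


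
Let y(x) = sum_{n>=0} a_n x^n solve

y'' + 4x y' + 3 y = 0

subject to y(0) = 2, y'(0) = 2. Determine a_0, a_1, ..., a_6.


Ansatz: y(x) = sum_{n>=0} a_n x^n, so y'(x) = sum_{n>=1} n a_n x^(n-1) and y''(x) = sum_{n>=2} n(n-1) a_n x^(n-2).
Substitute into P(x) y'' + Q(x) y' + R(x) y = 0 with P(x) = 1, Q(x) = 4x, R(x) = 3, and match powers of x.
Initial conditions: a_0 = 2, a_1 = 2.
Setting the coefficient of each power of x to zero and solving order by order (substituting the coefficients already found):
  x^0: 2 a_2 + 3 a_0 = 0  ->  2 a_2 = -3 a_0 = -6  ->  a_2 = -3
  x^1: 6 a_3 + 7 a_1 = 0  ->  6 a_3 = -7 a_1 = -14  ->  a_3 = -7/3
  x^2: 12 a_4 + 11 a_2 = 0  ->  12 a_4 = -11 a_2 = 33  ->  a_4 = 11/4
  x^3: 20 a_5 + 15 a_3 = 0  ->  20 a_5 = -15 a_3 = 35  ->  a_5 = 7/4
  x^4: 30 a_6 + 19 a_4 = 0  ->  30 a_6 = -19 a_4 = -209/4  ->  a_6 = -209/120
Truncated series: y(x) = 2 + 2 x - 3 x^2 - (7/3) x^3 + (11/4) x^4 + (7/4) x^5 - (209/120) x^6 + O(x^7).

a_0 = 2; a_1 = 2; a_2 = -3; a_3 = -7/3; a_4 = 11/4; a_5 = 7/4; a_6 = -209/120


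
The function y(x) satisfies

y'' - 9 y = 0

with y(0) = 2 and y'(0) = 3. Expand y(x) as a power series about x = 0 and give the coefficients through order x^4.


Ansatz: y(x) = sum_{n>=0} a_n x^n, so y'(x) = sum_{n>=1} n a_n x^(n-1) and y''(x) = sum_{n>=2} n(n-1) a_n x^(n-2).
Substitute into P(x) y'' + Q(x) y' + R(x) y = 0 with P(x) = 1, Q(x) = 0, R(x) = -9, and match powers of x.
Initial conditions: a_0 = 2, a_1 = 3.
Setting the coefficient of each power of x to zero and solving order by order (substituting the coefficients already found):
  x^0: 2 a_2 - 9 a_0 = 0  ->  2 a_2 = 9 a_0 = 18  ->  a_2 = 9
  x^1: 6 a_3 - 9 a_1 = 0  ->  6 a_3 = 9 a_1 = 27  ->  a_3 = 9/2
  x^2: 12 a_4 - 9 a_2 = 0  ->  12 a_4 = 9 a_2 = 81  ->  a_4 = 27/4
Truncated series: y(x) = 2 + 3 x + 9 x^2 + (9/2) x^3 + (27/4) x^4 + O(x^5).

a_0 = 2; a_1 = 3; a_2 = 9; a_3 = 9/2; a_4 = 27/4


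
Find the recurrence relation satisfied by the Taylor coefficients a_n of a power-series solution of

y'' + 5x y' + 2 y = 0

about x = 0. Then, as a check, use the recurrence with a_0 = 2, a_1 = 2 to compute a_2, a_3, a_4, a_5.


Substitute y = sum_n a_n x^n.
y''(x) has coefficient (n+2)(n+1) a_{n+2} at x^n;
5 x y'(x) has coefficient 5 n a_n at x^n (shift);
2 y(x) has coefficient 2 a_n at x^n.
Matching x^n: (n+2)(n+1) a_{n+2} + (5n + 2) a_n = 0.
Thus a_{n+2} = (-5n - 2) / ((n+1)(n+2)) * a_n.

Check with a_0 = 2, a_1 = 2 (apply the recurrence for n = 0, 1, 2, 3): a_0 = 2, a_1 = 2, a_2 = -2, a_3 = -7/3, a_4 = 2, a_5 = 119/60.

a_(n+2) = (-5n - 2) / ((n+1)(n+2)) * a_n; check: a_0 = 2, a_1 = 2, a_2 = -2, a_3 = -7/3, a_4 = 2, a_5 = 119/60


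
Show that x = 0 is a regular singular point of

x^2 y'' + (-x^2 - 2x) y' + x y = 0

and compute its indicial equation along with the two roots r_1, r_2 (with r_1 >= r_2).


Divide by x^2 to reach normal form y'' + P_1(x) y' + P_2(x) y = 0 with P_1(x) = -1 - 2/x and P_2(x) = 1/x.
x = 0 is a singular point because the y'-coefficient -1 - 2/x has a pole at x = 0 and the y-coefficient 1/x has a pole at x = 0.
It is a regular singular point because x P_1(x) = p(x) = -x - 2 and x^2 P_2(x) = q(x) = x are polynomials, hence analytic at x = 0.
p(0) = -2,  q(0) = 0.
Indicial equation: r(r-1) + p(0) r + q(0) = 0, i.e. r^2 + (p(0) - 1) r + q(0) = 0, i.e. r^2 - 3 r = 0.
Discriminant: (-3)^2 - 4(0) = 9, so r = (3 ± 3)/2.
Solving: r_1 = 3, r_2 = 0.

indicial: r^2 - 3 r = 0; roots r_1 = 3, r_2 = 0


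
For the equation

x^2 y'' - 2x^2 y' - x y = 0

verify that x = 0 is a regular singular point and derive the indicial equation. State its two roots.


Divide by x^2 to reach normal form y'' + P_1(x) y' + P_2(x) y = 0 with P_1(x) = -2 and P_2(x) = -1/x.
x = 0 is a singular point because the y-coefficient -1/x has a pole at x = 0.
It is a regular singular point because x P_1(x) = p(x) = -2x and x^2 P_2(x) = q(x) = -x are polynomials, hence analytic at x = 0.
p(0) = 0,  q(0) = 0.
Indicial equation: r(r-1) + p(0) r + q(0) = 0, i.e. r^2 + (p(0) - 1) r + q(0) = 0, i.e. r^2 - 1 r = 0.
Discriminant: (-1)^2 - 4(0) = 1, so r = (1 ± 1)/2.
Solving: r_1 = 1, r_2 = 0.

indicial: r^2 - 1 r = 0; roots r_1 = 1, r_2 = 0


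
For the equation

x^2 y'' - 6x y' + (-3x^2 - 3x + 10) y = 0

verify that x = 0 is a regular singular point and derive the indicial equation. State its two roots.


Divide by x^2 to reach normal form y'' + P_1(x) y' + P_2(x) y = 0 with P_1(x) = -6/x and P_2(x) = -3 - 3/x + 10/x^2.
x = 0 is a singular point because the y'-coefficient -6/x has a pole at x = 0 and the y-coefficient -3 - 3/x + 10/x^2 has a pole at x = 0.
It is a regular singular point because x P_1(x) = p(x) = -6 and x^2 P_2(x) = q(x) = -3x^2 - 3x + 10 are polynomials, hence analytic at x = 0.
p(0) = -6,  q(0) = 10.
Indicial equation: r(r-1) + p(0) r + q(0) = 0, i.e. r^2 + (p(0) - 1) r + q(0) = 0, i.e. r^2 - 7 r + 10 = 0.
Discriminant: (-7)^2 - 4(10) = 9, so r = (7 ± 3)/2.
Solving: r_1 = 5, r_2 = 2.

indicial: r^2 - 7 r + 10 = 0; roots r_1 = 5, r_2 = 2


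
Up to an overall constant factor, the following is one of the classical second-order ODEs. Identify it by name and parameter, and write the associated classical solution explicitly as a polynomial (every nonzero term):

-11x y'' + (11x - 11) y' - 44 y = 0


All three coefficients share the factor -11; dividing through by -11 gives  x y'' + (1 - x) y' + 4 y = 0.
This matches the Laguerre equation x y'' + (1 - x) y' + n y = 0 with n = 4; the polynomial solution is L_4(x).
With y = sum_k a_k x^k, matching x^k gives (k+1)k a_{k+1} + (k+1) a_{k+1} - k a_k + n a_k = 0, i.e. (k+1)^2 a_{k+1} = (k - n) a_k = (k - 4) a_k. The right side vanishes at k = 4, so the series terminates at degree 4.
Standard normalization L_n(0) = 1 gives a_0 = 1. Work upward with a_{k+1} = (k - 4) a_k / (k+1)^2:
  a_1 = (0 - 4)(1) / 1^2 = -4/1 = -4
  a_2 = (1 - 4)(-4) / 2^2 = 12/4 = 3
  a_3 = (2 - 4)(3) / 3^2 = -6/9 = -2/3
  a_4 = (3 - 4)(-2/3) / 4^2 = (2/3)/16 = 1/24
Hence L_4(x) = x^4/24 - 2 x^3/3 + 3 x^2 - 4 x + 1.

L_4(x); series = x^4/24 - 2 x^3/3 + 3 x^2 - 4 x + 1


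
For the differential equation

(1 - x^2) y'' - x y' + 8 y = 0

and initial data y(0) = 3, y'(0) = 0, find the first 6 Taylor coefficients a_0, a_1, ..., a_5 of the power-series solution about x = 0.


Ansatz: y(x) = sum_{n>=0} a_n x^n, so y'(x) = sum_{n>=1} n a_n x^(n-1) and y''(x) = sum_{n>=2} n(n-1) a_n x^(n-2).
Substitute into P(x) y'' + Q(x) y' + R(x) y = 0 with P(x) = 1 - x^2, Q(x) = -x, R(x) = 8, and match powers of x.
Initial conditions: a_0 = 3, a_1 = 0.
Setting the coefficient of each power of x to zero and solving order by order (substituting the coefficients already found):
  x^0: 2 a_2 + 8 a_0 = 0  ->  2 a_2 = -8 a_0 = -24  ->  a_2 = -12
  x^1: 6 a_3 + 7 a_1 = 0  ->  6 a_3 = -7 a_1 = 0  ->  a_3 = 0
  x^2: 12 a_4 + 4 a_2 = 0  ->  12 a_4 = -4 a_2 = 48  ->  a_4 = 4
  x^3: 20 a_5 - a_3 = 0  ->  20 a_5 = a_3 = 0  ->  a_5 = 0
Truncated series: y(x) = 3 - 12 x^2 + 4 x^4 + O(x^6).

a_0 = 3; a_1 = 0; a_2 = -12; a_3 = 0; a_4 = 4; a_5 = 0


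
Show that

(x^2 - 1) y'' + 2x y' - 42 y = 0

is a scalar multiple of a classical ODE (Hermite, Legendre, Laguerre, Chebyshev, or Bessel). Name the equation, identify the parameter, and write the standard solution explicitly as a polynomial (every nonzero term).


All three coefficients share the factor -1; dividing through by -1 gives  (1 - x^2) y'' - 2x y' + 42 y = 0.
This matches the Legendre equation (1 - x^2) y'' - 2x y' + n(n+1) y = 0 (note the -2x y' term) with n(n+1) = 42, so n = 6; the polynomial solution is P_6(x).
With y = sum_k a_k x^k, matching x^k gives (k+2)(k+1) a_{k+2} = [k(k+1) - n(n+1)] a_k = (k - 6)(k + 7) a_k. The right side vanishes at k = 6, so the series with the parity of 6 terminates at degree 6.
Standard normalization (P_n(1) = 1): leading coefficient (2n)!/(2^n (n!)^2) = 479001600/(64*518400) = 231/16, so a_6 = 231/16. Work downward with a_k = (k+1)(k+2) a_{k+2} / ((k - 6)(k + 7)):
  a_4 = (5)(6)(231/16) / ((4 - 6)(4 + 7)) = (3465/8)/(-22) = -315/16
  a_2 = (3)(4)(-315/16) / ((2 - 6)(2 + 7)) = (-945/4)/(-36) = 105/16
  a_0 = (1)(2)(105/16) / ((0 - 6)(0 + 7)) = (105/8)/(-42) = -5/16
Hence P_6(x) = 231 x^6/16 - 315 x^4/16 + 105 x^2/16 - 5/16.

P_6(x); series = 231 x^6/16 - 315 x^4/16 + 105 x^2/16 - 5/16


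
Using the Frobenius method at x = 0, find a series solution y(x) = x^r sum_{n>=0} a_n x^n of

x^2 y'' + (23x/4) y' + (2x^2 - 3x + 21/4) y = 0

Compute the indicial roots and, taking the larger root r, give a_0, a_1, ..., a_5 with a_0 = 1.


Write in Frobenius form y'' + (p(x)/x) y' + (q(x)/x^2) y = 0:
  p(x) = 23/4,  q(x) = 2x^2 - 3x + 21/4.
Indicial equation: r(r-1) + (23/4) r + (21/4) = 0 -> roots r_1 = -7/4, r_2 = -3.
Take r = r_1 = -7/4. Let y(x) = x^r sum_{n>=0} a_n x^n with a_0 = 1.
Substitute y = x^r sum a_n x^n and match x^{r+n}. The recurrence is
  D(n) a_n - 3 a_{n-1} + 2 a_{n-2} = 0,  where D(n) = (r+n)(r+n-1) + (23/4)(r+n) + (21/4).
  a_n = [3 a_{n-1} - 2 a_{n-2}] / D(n).
Since the indicial polynomial factors as (r - r_1)(r - r_2), D(n) = (r_1 + n - r_1)(r_1 + n - r_2) = n(n + 5/4).
Evaluating step by step (a_0 = 1):
  n = 1: D(1) = 1(1 + 5/4) = 9/4; numerator = 3(1) = 3; a_1 = (3)/(9/4) = 4/3
  n = 2: D(2) = 2(2 + 5/4) = 13/2; numerator = 3(4/3) - 2(1) = 2; a_2 = (2)/(13/2) = 4/13
  n = 3: D(3) = 3(3 + 5/4) = 51/4; numerator = 3(4/13) - 2(4/3) = -68/39; a_3 = (-68/39)/(51/4) = -16/117
  n = 4: D(4) = 4(4 + 5/4) = 21; numerator = 3(-16/117) - 2(4/13) = -40/39; a_4 = (-40/39)/(21) = -40/819
  n = 5: D(5) = 5(5 + 5/4) = 125/4; numerator = 3(-40/819) - 2(-16/117) = 8/63; a_5 = (8/63)/(125/4) = 32/7875

r = -7/4; a_0 = 1; a_1 = 4/3; a_2 = 4/13; a_3 = -16/117; a_4 = -40/819; a_5 = 32/7875


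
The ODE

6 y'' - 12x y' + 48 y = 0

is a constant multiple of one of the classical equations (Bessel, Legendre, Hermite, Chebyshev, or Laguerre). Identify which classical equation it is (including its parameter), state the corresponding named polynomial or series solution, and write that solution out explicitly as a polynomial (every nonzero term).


All three coefficients share the factor 6; dividing through by 6 gives  y'' - 2x y' + 8 y = 0.
This matches the Hermite equation y'' - 2x y' + 2n y = 0 with 2n = 8, so n = 4; the polynomial solution is H_4(x).
With y = sum_k a_k x^k, matching x^k gives (k+2)(k+1) a_{k+2} = 2(k - n) a_k = 2(k - 4) a_k. The right side vanishes at k = 4, so the series with the parity of 4 terminates at degree 4.
Standard normalization: leading coefficient of H_n is 2^n, so a_4 = 2^4 = 16. Work downward with a_k = (k+1)(k+2) a_{k+2} / (2(k - n)):
  a_2 = (3)(4)(16) / (2(2 - 4)) = 192/(-4) = -48
  a_0 = (1)(2)(-48) / (2(0 - 4)) = -96/(-8) = 12
Hence H_4(x) = 16 x^4 - 48 x^2 + 12.

H_4(x); series = 16 x^4 - 48 x^2 + 12


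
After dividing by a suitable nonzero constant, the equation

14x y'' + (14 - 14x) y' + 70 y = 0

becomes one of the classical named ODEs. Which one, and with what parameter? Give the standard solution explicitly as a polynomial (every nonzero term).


All three coefficients share the factor 14; dividing through by 14 gives  x y'' + (1 - x) y' + 5 y = 0.
This matches the Laguerre equation x y'' + (1 - x) y' + n y = 0 with n = 5; the polynomial solution is L_5(x).
With y = sum_k a_k x^k, matching x^k gives (k+1)k a_{k+1} + (k+1) a_{k+1} - k a_k + n a_k = 0, i.e. (k+1)^2 a_{k+1} = (k - n) a_k = (k - 5) a_k. The right side vanishes at k = 5, so the series terminates at degree 5.
Standard normalization L_n(0) = 1 gives a_0 = 1. Work upward with a_{k+1} = (k - 5) a_k / (k+1)^2:
  a_1 = (0 - 5)(1) / 1^2 = -5/1 = -5
  a_2 = (1 - 5)(-5) / 2^2 = 20/4 = 5
  a_3 = (2 - 5)(5) / 3^2 = -15/9 = -5/3
  a_4 = (3 - 5)(-5/3) / 4^2 = (10/3)/16 = 5/24
  a_5 = (4 - 5)(5/24) / 5^2 = (-5/24)/25 = -1/120
Hence L_5(x) = -x^5/120 + 5 x^4/24 - 5 x^3/3 + 5 x^2 - 5 x + 1.

L_5(x); series = -x^5/120 + 5 x^4/24 - 5 x^3/3 + 5 x^2 - 5 x + 1


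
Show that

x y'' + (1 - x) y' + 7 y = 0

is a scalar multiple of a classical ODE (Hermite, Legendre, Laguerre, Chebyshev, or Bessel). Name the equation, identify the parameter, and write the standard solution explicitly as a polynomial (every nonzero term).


The equation is already in a standard form:  x y'' + (1 - x) y' + 7 y = 0.
This matches the Laguerre equation x y'' + (1 - x) y' + n y = 0 with n = 7; the polynomial solution is L_7(x).
With y = sum_k a_k x^k, matching x^k gives (k+1)k a_{k+1} + (k+1) a_{k+1} - k a_k + n a_k = 0, i.e. (k+1)^2 a_{k+1} = (k - n) a_k = (k - 7) a_k. The right side vanishes at k = 7, so the series terminates at degree 7.
Standard normalization L_n(0) = 1 gives a_0 = 1. Work upward with a_{k+1} = (k - 7) a_k / (k+1)^2:
  a_1 = (0 - 7)(1) / 1^2 = -7/1 = -7
  a_2 = (1 - 7)(-7) / 2^2 = 42/4 = 21/2
  a_3 = (2 - 7)(21/2) / 3^2 = (-105/2)/9 = -35/6
  a_4 = (3 - 7)(-35/6) / 4^2 = (70/3)/16 = 35/24
  a_5 = (4 - 7)(35/24) / 5^2 = (-35/8)/25 = -7/40
  a_6 = (5 - 7)(-7/40) / 6^2 = (7/20)/36 = 7/720
  a_7 = (6 - 7)(7/720) / 7^2 = (-7/720)/49 = -1/5040
Hence L_7(x) = -x^7/5040 + 7 x^6/720 - 7 x^5/40 + 35 x^4/24 - 35 x^3/6 + 21 x^2/2 - 7 x + 1.

L_7(x); series = -x^7/5040 + 7 x^6/720 - 7 x^5/40 + 35 x^4/24 - 35 x^3/6 + 21 x^2/2 - 7 x + 1


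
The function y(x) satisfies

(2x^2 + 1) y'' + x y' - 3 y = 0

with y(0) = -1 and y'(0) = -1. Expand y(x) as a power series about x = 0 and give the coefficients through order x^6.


Ansatz: y(x) = sum_{n>=0} a_n x^n, so y'(x) = sum_{n>=1} n a_n x^(n-1) and y''(x) = sum_{n>=2} n(n-1) a_n x^(n-2).
Substitute into P(x) y'' + Q(x) y' + R(x) y = 0 with P(x) = 2x^2 + 1, Q(x) = x, R(x) = -3, and match powers of x.
Initial conditions: a_0 = -1, a_1 = -1.
Setting the coefficient of each power of x to zero and solving order by order (substituting the coefficients already found):
  x^0: 2 a_2 - 3 a_0 = 0  ->  2 a_2 = 3 a_0 = -3  ->  a_2 = -3/2
  x^1: 6 a_3 - 2 a_1 = 0  ->  6 a_3 = 2 a_1 = -2  ->  a_3 = -1/3
  x^2: 12 a_4 + 3 a_2 = 0  ->  12 a_4 = -3 a_2 = 9/2  ->  a_4 = 3/8
  x^3: 20 a_5 + 12 a_3 = 0  ->  20 a_5 = -12 a_3 = 4  ->  a_5 = 1/5
  x^4: 30 a_6 + 25 a_4 = 0  ->  30 a_6 = -25 a_4 = -75/8  ->  a_6 = -5/16
Truncated series: y(x) = -1 - x - (3/2) x^2 - (1/3) x^3 + (3/8) x^4 + (1/5) x^5 - (5/16) x^6 + O(x^7).

a_0 = -1; a_1 = -1; a_2 = -3/2; a_3 = -1/3; a_4 = 3/8; a_5 = 1/5; a_6 = -5/16


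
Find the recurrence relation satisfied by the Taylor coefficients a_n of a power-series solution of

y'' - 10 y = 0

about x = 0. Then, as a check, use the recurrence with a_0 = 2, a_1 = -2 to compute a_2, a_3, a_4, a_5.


Substitute y = sum_n a_n x^n into y'' + (const) y = 0.
y''(x) = sum_{n>=0} (n+2)(n+1) a_{n+2} x^n.
The ODE becomes sum_n [(n+2)(n+1) a_{n+2} - 10 a_n] x^n = 0.
Setting each coefficient to zero gives the recurrence:
  (n+2)(n+1) a_{n+2} - 10 a_n = 0,
  a_{n+2} = 10 / ((n+1)(n+2)) a_n.

Check with a_0 = 2, a_1 = -2 (apply the recurrence for n = 0, 1, 2, 3): a_0 = 2, a_1 = -2, a_2 = 10, a_3 = -10/3, a_4 = 25/3, a_5 = -5/3.

a_{n+2} = 10/((n+1)(n+2)) * a_n; check: a_0 = 2, a_1 = -2, a_2 = 10, a_3 = -10/3, a_4 = 25/3, a_5 = -5/3


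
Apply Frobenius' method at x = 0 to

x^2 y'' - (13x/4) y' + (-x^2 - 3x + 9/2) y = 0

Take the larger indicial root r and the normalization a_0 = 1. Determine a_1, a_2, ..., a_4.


Write in Frobenius form y'' + (p(x)/x) y' + (q(x)/x^2) y = 0:
  p(x) = -13/4,  q(x) = -x^2 - 3x + 9/2.
Indicial equation: r(r-1) + (-13/4) r + (9/2) = 0 -> roots r_1 = 9/4, r_2 = 2.
Take r = r_1 = 9/4. Let y(x) = x^r sum_{n>=0} a_n x^n with a_0 = 1.
Substitute y = x^r sum a_n x^n and match x^{r+n}. The recurrence is
  D(n) a_n - 3 a_{n-1} - 1 a_{n-2} = 0,  where D(n) = (r+n)(r+n-1) + (-13/4)(r+n) + (9/2).
  a_n = [3 a_{n-1} + 1 a_{n-2}] / D(n).
Since the indicial polynomial factors as (r - r_1)(r - r_2), D(n) = (r_1 + n - r_1)(r_1 + n - r_2) = n(n + 1/4).
Evaluating step by step (a_0 = 1):
  n = 1: D(1) = 1(1 + 1/4) = 5/4; numerator = 3(1) = 3; a_1 = (3)/(5/4) = 12/5
  n = 2: D(2) = 2(2 + 1/4) = 9/2; numerator = 3(12/5) + 1(1) = 41/5; a_2 = (41/5)/(9/2) = 82/45
  n = 3: D(3) = 3(3 + 1/4) = 39/4; numerator = 3(82/45) + 1(12/5) = 118/15; a_3 = (118/15)/(39/4) = 472/585
  n = 4: D(4) = 4(4 + 1/4) = 17; numerator = 3(472/585) + 1(82/45) = 2482/585; a_4 = (2482/585)/(17) = 146/585

r = 9/4; a_0 = 1; a_1 = 12/5; a_2 = 82/45; a_3 = 472/585; a_4 = 146/585


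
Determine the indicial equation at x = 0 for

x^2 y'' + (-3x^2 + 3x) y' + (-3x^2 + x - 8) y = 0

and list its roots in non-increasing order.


Divide by x^2 to reach normal form y'' + P_1(x) y' + P_2(x) y = 0 with P_1(x) = -3 + 3/x and P_2(x) = -3 + 1/x - 8/x^2.
x = 0 is a singular point because the y'-coefficient -3 + 3/x has a pole at x = 0 and the y-coefficient -3 + 1/x - 8/x^2 has a pole at x = 0.
It is a regular singular point because x P_1(x) = p(x) = 3 - 3x and x^2 P_2(x) = q(x) = -3x^2 + x - 8 are polynomials, hence analytic at x = 0.
p(0) = 3,  q(0) = -8.
Indicial equation: r(r-1) + p(0) r + q(0) = 0, i.e. r^2 + (p(0) - 1) r + q(0) = 0, i.e. r^2 + 2 r - 8 = 0.
Discriminant: (2)^2 - 4(-8) = 36, so r = (-2 ± 6)/2.
Solving: r_1 = 2, r_2 = -4.

indicial: r^2 + 2 r - 8 = 0; roots r_1 = 2, r_2 = -4


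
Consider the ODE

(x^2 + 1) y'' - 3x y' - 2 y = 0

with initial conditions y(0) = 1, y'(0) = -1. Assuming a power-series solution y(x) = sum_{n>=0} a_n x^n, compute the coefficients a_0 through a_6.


Ansatz: y(x) = sum_{n>=0} a_n x^n, so y'(x) = sum_{n>=1} n a_n x^(n-1) and y''(x) = sum_{n>=2} n(n-1) a_n x^(n-2).
Substitute into P(x) y'' + Q(x) y' + R(x) y = 0 with P(x) = x^2 + 1, Q(x) = -3x, R(x) = -2, and match powers of x.
Initial conditions: a_0 = 1, a_1 = -1.
Setting the coefficient of each power of x to zero and solving order by order (substituting the coefficients already found):
  x^0: 2 a_2 - 2 a_0 = 0  ->  2 a_2 = 2 a_0 = 2  ->  a_2 = 1
  x^1: 6 a_3 - 5 a_1 = 0  ->  6 a_3 = 5 a_1 = -5  ->  a_3 = -5/6
  x^2: 12 a_4 - 6 a_2 = 0  ->  12 a_4 = 6 a_2 = 6  ->  a_4 = 1/2
  x^3: 20 a_5 - 5 a_3 = 0  ->  20 a_5 = 5 a_3 = -25/6  ->  a_5 = -5/24
  x^4: 30 a_6 - 2 a_4 = 0  ->  30 a_6 = 2 a_4 = 1  ->  a_6 = 1/30
Truncated series: y(x) = 1 - x + x^2 - (5/6) x^3 + (1/2) x^4 - (5/24) x^5 + (1/30) x^6 + O(x^7).

a_0 = 1; a_1 = -1; a_2 = 1; a_3 = -5/6; a_4 = 1/2; a_5 = -5/24; a_6 = 1/30


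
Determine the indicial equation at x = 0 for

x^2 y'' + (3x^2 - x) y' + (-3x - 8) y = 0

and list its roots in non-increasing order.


Divide by x^2 to reach normal form y'' + P_1(x) y' + P_2(x) y = 0 with P_1(x) = 3 - 1/x and P_2(x) = -3/x - 8/x^2.
x = 0 is a singular point because the y'-coefficient 3 - 1/x has a pole at x = 0 and the y-coefficient -3/x - 8/x^2 has a pole at x = 0.
It is a regular singular point because x P_1(x) = p(x) = 3x - 1 and x^2 P_2(x) = q(x) = -3x - 8 are polynomials, hence analytic at x = 0.
p(0) = -1,  q(0) = -8.
Indicial equation: r(r-1) + p(0) r + q(0) = 0, i.e. r^2 + (p(0) - 1) r + q(0) = 0, i.e. r^2 - 2 r - 8 = 0.
Discriminant: (-2)^2 - 4(-8) = 36, so r = (2 ± 6)/2.
Solving: r_1 = 4, r_2 = -2.

indicial: r^2 - 2 r - 8 = 0; roots r_1 = 4, r_2 = -2


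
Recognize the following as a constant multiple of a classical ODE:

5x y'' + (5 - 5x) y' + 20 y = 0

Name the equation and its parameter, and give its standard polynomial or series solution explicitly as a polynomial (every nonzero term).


All three coefficients share the factor 5; dividing through by 5 gives  x y'' + (1 - x) y' + 4 y = 0.
This matches the Laguerre equation x y'' + (1 - x) y' + n y = 0 with n = 4; the polynomial solution is L_4(x).
With y = sum_k a_k x^k, matching x^k gives (k+1)k a_{k+1} + (k+1) a_{k+1} - k a_k + n a_k = 0, i.e. (k+1)^2 a_{k+1} = (k - n) a_k = (k - 4) a_k. The right side vanishes at k = 4, so the series terminates at degree 4.
Standard normalization L_n(0) = 1 gives a_0 = 1. Work upward with a_{k+1} = (k - 4) a_k / (k+1)^2:
  a_1 = (0 - 4)(1) / 1^2 = -4/1 = -4
  a_2 = (1 - 4)(-4) / 2^2 = 12/4 = 3
  a_3 = (2 - 4)(3) / 3^2 = -6/9 = -2/3
  a_4 = (3 - 4)(-2/3) / 4^2 = (2/3)/16 = 1/24
Hence L_4(x) = x^4/24 - 2 x^3/3 + 3 x^2 - 4 x + 1.

L_4(x); series = x^4/24 - 2 x^3/3 + 3 x^2 - 4 x + 1
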